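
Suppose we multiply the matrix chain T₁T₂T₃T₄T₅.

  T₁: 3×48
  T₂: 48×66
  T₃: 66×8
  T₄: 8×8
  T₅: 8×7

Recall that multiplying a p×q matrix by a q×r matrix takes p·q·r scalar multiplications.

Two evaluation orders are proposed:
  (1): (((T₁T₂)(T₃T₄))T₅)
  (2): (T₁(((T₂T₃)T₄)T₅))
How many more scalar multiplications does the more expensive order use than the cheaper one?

Order (1) = (((T₁T₂)(T₃T₄))T₅): (T₁T₂): 3×48 by 48×66 → 3×66, cost 3·48·66 = 9504; (T₃T₄): 66×8 by 8×8 → 66×8, cost 66·8·8 = 4224; ((T₁T₂)(T₃T₄)): 3×66 by 66×8 → 3×8, cost 3·66·8 = 1584; cumulative 15312; (((T₁T₂)(T₃T₄))T₅): 3×8 by 8×7 → 3×7, cost 3·8·7 = 168; cumulative 15480. Total 15480.
Order (2) = (T₁(((T₂T₃)T₄)T₅)): (T₂T₃): 48×66 by 66×8 → 48×8, cost 48·66·8 = 25344; ((T₂T₃)T₄): 48×8 by 8×8 → 48×8, cost 48·8·8 = 3072; cumulative 28416; (((T₂T₃)T₄)T₅): 48×8 by 8×7 → 48×7, cost 48·8·7 = 2688; cumulative 31104; (T₁(((T₂T₃)T₄)T₅)): 3×48 by 48×7 → 3×7, cost 3·48·7 = 1008; cumulative 32112. Total 32112.
Difference: |15480 − 32112| = 16632.

16632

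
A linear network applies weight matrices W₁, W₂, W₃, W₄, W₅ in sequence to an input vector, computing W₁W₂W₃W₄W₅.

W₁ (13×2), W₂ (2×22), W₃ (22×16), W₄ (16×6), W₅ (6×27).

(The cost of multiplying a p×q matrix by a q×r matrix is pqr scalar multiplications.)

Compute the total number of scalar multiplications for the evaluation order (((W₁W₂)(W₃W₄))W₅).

(W₁W₂): 13×2 by 2×22 → 13×22, cost 13·2·22 = 572
(W₃W₄): 22×16 by 16×6 → 22×6, cost 22·16·6 = 2112
((W₁W₂)(W₃W₄)): 13×22 by 22×6 → 13×6, cost 13·22·6 = 1716; cumulative 4400
(((W₁W₂)(W₃W₄))W₅): 13×6 by 6×27 → 13×27, cost 13·6·27 = 2106; cumulative 6506
Total: 6506 scalar multiplications.

6506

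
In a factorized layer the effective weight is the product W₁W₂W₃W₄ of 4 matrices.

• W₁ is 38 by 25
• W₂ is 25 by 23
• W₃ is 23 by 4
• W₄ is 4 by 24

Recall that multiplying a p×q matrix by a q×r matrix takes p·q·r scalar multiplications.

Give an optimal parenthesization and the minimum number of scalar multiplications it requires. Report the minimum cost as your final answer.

9748

Adjacent pairs: W₁W₂ = 38·25·23 = 21850; W₂W₃ = 25·23·4 = 2300; W₃W₄ = 23·4·24 = 2208.
Length 3: W₁..W₃: k=1: 0+2300+38·25·4=6100; k=2: 21850+0+38·23·4=25346 → min 6100 | W₂..W₄: k=2: 0+2208+25·23·24=16008; k=3: 2300+0+25·4·24=4700 → min 4700.
Length 4: W₁..W₄: k=1: 0+4700+38·25·24=27500; k=2: 21850+2208+38·23·24=45034; k=3: 6100+0+38·4·24=9748 → min 9748.
Optimal parenthesization: ((W₁(W₂W₃))W₄) with cost 9748.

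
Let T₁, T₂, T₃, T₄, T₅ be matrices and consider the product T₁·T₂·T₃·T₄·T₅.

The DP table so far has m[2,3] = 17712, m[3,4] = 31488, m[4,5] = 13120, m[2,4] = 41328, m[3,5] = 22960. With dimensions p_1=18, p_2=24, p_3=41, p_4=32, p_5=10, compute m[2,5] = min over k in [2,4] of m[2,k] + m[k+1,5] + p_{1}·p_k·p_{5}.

27280

m[2,5] = min over k∈[2,4] of m[2,k]+m[k+1,5]+p_{1}·p_k·p_{5}.
k=2: 0 + 22960 + 18·24·10 = 27280; k=3: 17712 + 13120 + 18·41·10 = 38212; k=4: 41328 + 0 + 18·32·10 = 47088.
Minimum: 27280 at k=2.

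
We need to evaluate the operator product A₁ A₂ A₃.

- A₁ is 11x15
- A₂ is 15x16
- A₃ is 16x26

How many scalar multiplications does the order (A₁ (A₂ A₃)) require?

10530

(A₂ A₃): 15×16 by 16×26 → 15×26, cost 15·16·26 = 6240
(A₁ (A₂ A₃)): 11×15 by 15×26 → 11×26, cost 11·15·26 = 4290; cumulative 10530
Total: 10530 scalar multiplications.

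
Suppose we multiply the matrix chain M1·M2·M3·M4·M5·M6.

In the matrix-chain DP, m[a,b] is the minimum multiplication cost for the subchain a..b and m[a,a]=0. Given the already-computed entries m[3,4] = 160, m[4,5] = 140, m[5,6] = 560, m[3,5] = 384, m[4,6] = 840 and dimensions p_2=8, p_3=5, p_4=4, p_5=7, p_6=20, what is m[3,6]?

m[3,6] = min over k∈[3,5] of m[3,k]+m[k+1,6]+p_{2}·p_k·p_{6}.
k=3: 0 + 840 + 8·5·20 = 1640; k=4: 160 + 560 + 8·4·20 = 1360; k=5: 384 + 0 + 8·7·20 = 1504.
Minimum: 1360 at k=4.

1360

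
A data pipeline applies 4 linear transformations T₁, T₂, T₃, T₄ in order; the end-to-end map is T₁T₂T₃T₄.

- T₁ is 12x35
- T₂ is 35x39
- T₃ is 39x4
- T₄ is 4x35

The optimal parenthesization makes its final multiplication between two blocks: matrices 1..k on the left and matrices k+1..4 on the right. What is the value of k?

Adjacent pairs: T₁T₂ = 12·35·39 = 16380; T₂T₃ = 35·39·4 = 5460; T₃T₄ = 39·4·35 = 5460.
Length 3: T₁..T₃: k=1: 0+5460+12·35·4=7140; k=2: 16380+0+12·39·4=18252 → min 7140 | T₂..T₄: k=2: 0+5460+35·39·35=53235; k=3: 5460+0+35·4·35=10360 → min 10360.
Top-level splits: k=1: (T₁..T₁)·(T₂..T₄) → 0+10360+12·35·35 = 25060; k=2: (T₁..T₂)·(T₃..T₄) → 16380+5460+12·39·35 = 38220; k=3: (T₁..T₃)·(T₄..T₄) → 7140+0+12·4·35 = 8820.
Best split is after T₃, i.e. k = 3.

3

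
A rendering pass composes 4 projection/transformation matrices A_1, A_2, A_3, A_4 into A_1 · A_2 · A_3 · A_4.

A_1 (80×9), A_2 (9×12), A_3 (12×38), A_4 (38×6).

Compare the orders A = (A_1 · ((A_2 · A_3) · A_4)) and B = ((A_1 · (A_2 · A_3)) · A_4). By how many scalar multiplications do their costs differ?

Order A = (A_1 · ((A_2 · A_3) · A_4)): (A_2 · A_3): 9×12 by 12×38 → 9×38, cost 9·12·38 = 4104; ((A_2 · A_3) · A_4): 9×38 by 38×6 → 9×6, cost 9·38·6 = 2052; cumulative 6156; (A_1 · ((A_2 · A_3) · A_4)): 80×9 by 9×6 → 80×6, cost 80·9·6 = 4320; cumulative 10476. Total 10476.
Order B = ((A_1 · (A_2 · A_3)) · A_4): (A_2 · A_3): 9×12 by 12×38 → 9×38, cost 9·12·38 = 4104; (A_1 · (A_2 · A_3)): 80×9 by 9×38 → 80×38, cost 80·9·38 = 27360; cumulative 31464; ((A_1 · (A_2 · A_3)) · A_4): 80×38 by 38×6 → 80×6, cost 80·38·6 = 18240; cumulative 49704. Total 49704.
Difference: |10476 − 49704| = 39228.

39228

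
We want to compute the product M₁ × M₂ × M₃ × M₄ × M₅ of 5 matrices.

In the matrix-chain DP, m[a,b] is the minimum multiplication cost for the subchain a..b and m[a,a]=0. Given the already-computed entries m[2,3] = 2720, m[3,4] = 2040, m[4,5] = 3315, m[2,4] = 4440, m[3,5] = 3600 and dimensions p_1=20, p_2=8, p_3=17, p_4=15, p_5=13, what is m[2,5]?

m[2,5] = min over k∈[2,4] of m[2,k]+m[k+1,5]+p_{1}·p_k·p_{5}.
k=2: 0 + 3600 + 20·8·13 = 5680; k=3: 2720 + 3315 + 20·17·13 = 10455; k=4: 4440 + 0 + 20·15·13 = 8340.
Minimum: 5680 at k=2.

5680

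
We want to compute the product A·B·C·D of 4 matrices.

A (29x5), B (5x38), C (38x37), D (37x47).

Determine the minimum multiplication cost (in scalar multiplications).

Adjacent pairs: AB = 29·5·38 = 5510; BC = 5·38·37 = 7030; CD = 38·37·47 = 66082.
Length 3: A..C: k=1: 0+7030+29·5·37=12395; k=2: 5510+0+29·38·37=46284 → min 12395 | B..D: k=2: 0+66082+5·38·47=75012; k=3: 7030+0+5·37·47=15725 → min 15725.
Length 4: A..D: k=1: 0+15725+29·5·47=22540; k=2: 5510+66082+29·38·47=123386; k=3: 12395+0+29·37·47=62826 → min 22540.
Optimal order: (A·((B·C)·D)) with cost 22540.

22540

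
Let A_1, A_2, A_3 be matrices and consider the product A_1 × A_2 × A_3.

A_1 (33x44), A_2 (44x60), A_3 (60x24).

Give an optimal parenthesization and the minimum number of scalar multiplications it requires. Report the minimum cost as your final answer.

98208

(A_1 × (A_2 × A_3)): cost 98208.
((A_1 × A_2) × A_3): cost 134640.
Optimal: (A_1 × (A_2 × A_3)) with cost 98208.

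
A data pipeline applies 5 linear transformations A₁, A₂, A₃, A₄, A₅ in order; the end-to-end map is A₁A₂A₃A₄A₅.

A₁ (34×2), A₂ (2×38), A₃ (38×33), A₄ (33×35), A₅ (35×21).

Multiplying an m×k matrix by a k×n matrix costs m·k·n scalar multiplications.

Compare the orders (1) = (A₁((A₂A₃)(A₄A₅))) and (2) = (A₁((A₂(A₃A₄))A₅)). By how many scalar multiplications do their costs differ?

Order (1) = (A₁((A₂A₃)(A₄A₅))): (A₂A₃): 2×38 by 38×33 → 2×33, cost 2·38·33 = 2508; (A₄A₅): 33×35 by 35×21 → 33×21, cost 33·35·21 = 24255; ((A₂A₃)(A₄A₅)): 2×33 by 33×21 → 2×21, cost 2·33·21 = 1386; cumulative 28149; (A₁((A₂A₃)(A₄A₅))): 34×2 by 2×21 → 34×21, cost 34·2·21 = 1428; cumulative 29577. Total 29577.
Order (2) = (A₁((A₂(A₃A₄))A₅)): (A₃A₄): 38×33 by 33×35 → 38×35, cost 38·33·35 = 43890; (A₂(A₃A₄)): 2×38 by 38×35 → 2×35, cost 2·38·35 = 2660; cumulative 46550; ((A₂(A₃A₄))A₅): 2×35 by 35×21 → 2×21, cost 2·35·21 = 1470; cumulative 48020; (A₁((A₂(A₃A₄))A₅)): 34×2 by 2×21 → 34×21, cost 34·2·21 = 1428; cumulative 49448. Total 49448.
Difference: |29577 − 49448| = 19871.

19871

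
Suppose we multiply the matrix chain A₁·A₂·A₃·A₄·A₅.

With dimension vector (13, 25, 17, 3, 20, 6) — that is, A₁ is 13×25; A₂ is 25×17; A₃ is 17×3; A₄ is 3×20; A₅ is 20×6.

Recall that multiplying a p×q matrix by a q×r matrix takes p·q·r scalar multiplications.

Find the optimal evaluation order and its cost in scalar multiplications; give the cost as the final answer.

2844

Adjacent pairs: A₁A₂ = 13·25·17 = 5525; A₂A₃ = 25·17·3 = 1275; A₃A₄ = 17·3·20 = 1020; A₄A₅ = 3·20·6 = 360.
Length 3: A₁..A₃: k=1: 0+1275+13·25·3=2250; k=2: 5525+0+13·17·3=6188 → min 2250 | A₂..A₄: k=2: 0+1020+25·17·20=9520; k=3: 1275+0+25·3·20=2775 → min 2775 | A₃..A₅: k=3: 0+360+17·3·6=666; k=4: 1020+0+17·20·6=3060 → min 666.
Length 4: A₁..A₄: k=1: 0+2775+13·25·20=9275; k=2: 5525+1020+13·17·20=10965; k=3: 2250+0+13·3·20=3030 → min 3030 | A₂..A₅: k=2: 0+666+25·17·6=3216; k=3: 1275+360+25·3·6=2085; k=4: 2775+0+25·20·6=5775 → min 2085.
Length 5: A₁..A₅: k=1: 0+2085+13·25·6=4035; k=2: 5525+666+13·17·6=7517; k=3: 2250+360+13·3·6=2844; k=4: 3030+0+13·20·6=4590 → min 2844.
Optimal parenthesization: ((A₁·(A₂·A₃))·(A₄·A₅)) with cost 2844.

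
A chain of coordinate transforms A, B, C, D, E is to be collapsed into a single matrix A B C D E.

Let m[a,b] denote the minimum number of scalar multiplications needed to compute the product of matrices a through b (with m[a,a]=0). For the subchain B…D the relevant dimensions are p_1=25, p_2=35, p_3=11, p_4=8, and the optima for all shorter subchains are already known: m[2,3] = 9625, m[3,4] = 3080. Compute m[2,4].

m[2,4] = min over k∈[2,3] of m[2,k]+m[k+1,4]+p_{1}·p_k·p_{4}.
k=2: 0 + 3080 + 25·35·8 = 10080; k=3: 9625 + 0 + 25·11·8 = 11825.
Minimum: 10080 at k=2.

10080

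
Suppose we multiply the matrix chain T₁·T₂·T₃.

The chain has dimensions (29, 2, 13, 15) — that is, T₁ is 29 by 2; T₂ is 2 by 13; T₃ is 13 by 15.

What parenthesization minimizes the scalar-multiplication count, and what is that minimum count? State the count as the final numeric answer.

(T₁·(T₂·T₃)): cost 1260.
((T₁·T₂)·T₃): cost 6409.
Optimal: (T₁·(T₂·T₃)) with cost 1260.

1260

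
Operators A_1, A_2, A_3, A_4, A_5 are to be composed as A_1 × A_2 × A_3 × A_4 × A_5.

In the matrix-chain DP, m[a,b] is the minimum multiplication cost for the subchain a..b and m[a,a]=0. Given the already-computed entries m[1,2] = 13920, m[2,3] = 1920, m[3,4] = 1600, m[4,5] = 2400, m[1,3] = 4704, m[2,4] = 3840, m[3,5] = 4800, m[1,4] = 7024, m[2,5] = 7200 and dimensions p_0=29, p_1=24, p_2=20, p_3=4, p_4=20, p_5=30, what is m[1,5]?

m[1,5] = min over k∈[1,4] of m[1,k]+m[k+1,5]+p_{0}·p_k·p_{5}.
k=1: 0 + 7200 + 29·24·30 = 28080; k=2: 13920 + 4800 + 29·20·30 = 36120; k=3: 4704 + 2400 + 29·4·30 = 10584; k=4: 7024 + 0 + 29·20·30 = 24424.
Minimum: 10584 at k=3.

10584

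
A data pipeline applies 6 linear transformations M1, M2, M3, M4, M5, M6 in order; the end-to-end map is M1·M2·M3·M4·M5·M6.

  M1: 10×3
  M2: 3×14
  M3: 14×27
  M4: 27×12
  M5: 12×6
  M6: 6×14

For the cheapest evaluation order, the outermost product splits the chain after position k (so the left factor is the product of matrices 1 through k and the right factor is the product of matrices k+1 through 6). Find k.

1

Adjacent pairs: M1M2 = 10·3·14 = 420; M2M3 = 3·14·27 = 1134; M3M4 = 14·27·12 = 4536; M4M5 = 27·12·6 = 1944; M5M6 = 12·6·14 = 1008.
Length 3: M1..M3: k=1: 0+1134+10·3·27=1944; k=2: 420+0+10·14·27=4200 → min 1944 | M2..M4: k=2: 0+4536+3·14·12=5040; k=3: 1134+0+3·27·12=2106 → min 2106 | M3..M5: k=3: 0+1944+14·27·6=4212; k=4: 4536+0+14·12·6=5544 → min 4212 | M4..M6: k=4: 0+1008+27·12·14=5544; k=5: 1944+0+27·6·14=4212 → min 4212.
Length 4: M1..M4: k=1: 0+2106+10·3·12=2466; k=2: 420+4536+10·14·12=6636; k=3: 1944+0+10·27·12=5184 → min 2466 | M2..M5: k=2: 0+4212+3·14·6=4464; k=3: 1134+1944+3·27·6=3564; k=4: 2106+0+3·12·6=2322 → min 2322 | M3..M6: k=3: 0+4212+14·27·14=9504; k=4: 4536+1008+14·12·14=7896; k=5: 4212+0+14·6·14=5388 → min 5388.
Length 5: M1..M5: k=1: 0+2322+10·3·6=2502; k=2: 420+4212+10·14·6=5472; k=3: 1944+1944+10·27·6=5508; k=4: 2466+0+10·12·6=3186 → min 2502 | M2..M6: k=2: 0+5388+3·14·14=5976; k=3: 1134+4212+3·27·14=6480; k=4: 2106+1008+3·12·14=3618; k=5: 2322+0+3·6·14=2574 → min 2574.
Top-level splits: k=1: (M1..M1)·(M2..M6) → 0+2574+10·3·14 = 2994; k=2: (M1..M2)·(M3..M6) → 420+5388+10·14·14 = 7768; k=3: (M1..M3)·(M4..M6) → 1944+4212+10·27·14 = 9936; k=4: (M1..M4)·(M5..M6) → 2466+1008+10·12·14 = 5154; k=5: (M1..M5)·(M6..M6) → 2502+0+10·6·14 = 3342.
Best split is after M1, i.e. k = 1.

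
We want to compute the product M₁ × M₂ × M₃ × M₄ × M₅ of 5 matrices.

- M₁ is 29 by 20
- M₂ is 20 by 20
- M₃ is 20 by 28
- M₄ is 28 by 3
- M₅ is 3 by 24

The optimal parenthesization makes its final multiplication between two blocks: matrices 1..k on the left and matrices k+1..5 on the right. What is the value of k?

Adjacent pairs: M₁M₂ = 29·20·20 = 11600; M₂M₃ = 20·20·28 = 11200; M₃M₄ = 20·28·3 = 1680; M₄M₅ = 28·3·24 = 2016.
Length 3: M₁..M₃: k=1: 0+11200+29·20·28=27440; k=2: 11600+0+29·20·28=27840 → min 27440 | M₂..M₄: k=2: 0+1680+20·20·3=2880; k=3: 11200+0+20·28·3=12880 → min 2880 | M₃..M₅: k=3: 0+2016+20·28·24=15456; k=4: 1680+0+20·3·24=3120 → min 3120.
Length 4: M₁..M₄: k=1: 0+2880+29·20·3=4620; k=2: 11600+1680+29·20·3=15020; k=3: 27440+0+29·28·3=29876 → min 4620 | M₂..M₅: k=2: 0+3120+20·20·24=12720; k=3: 11200+2016+20·28·24=26656; k=4: 2880+0+20·3·24=4320 → min 4320.
Top-level splits: k=1: (M₁..M₁)·(M₂..M₅) → 0+4320+29·20·24 = 18240; k=2: (M₁..M₂)·(M₃..M₅) → 11600+3120+29·20·24 = 28640; k=3: (M₁..M₃)·(M₄..M₅) → 27440+2016+29·28·24 = 48944; k=4: (M₁..M₄)·(M₅..M₅) → 4620+0+29·3·24 = 6708.
Best split is after M₄, i.e. k = 4.

4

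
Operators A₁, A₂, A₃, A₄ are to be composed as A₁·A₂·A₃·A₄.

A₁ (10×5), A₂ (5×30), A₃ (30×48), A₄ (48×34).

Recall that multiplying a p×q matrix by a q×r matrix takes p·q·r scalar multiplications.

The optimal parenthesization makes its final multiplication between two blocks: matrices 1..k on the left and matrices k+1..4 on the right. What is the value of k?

1

Adjacent pairs: A₁A₂ = 10·5·30 = 1500; A₂A₃ = 5·30·48 = 7200; A₃A₄ = 30·48·34 = 48960.
Length 3: A₁..A₃: k=1: 0+7200+10·5·48=9600; k=2: 1500+0+10·30·48=15900 → min 9600 | A₂..A₄: k=2: 0+48960+5·30·34=54060; k=3: 7200+0+5·48·34=15360 → min 15360.
Top-level splits: k=1: (A₁..A₁)·(A₂..A₄) → 0+15360+10·5·34 = 17060; k=2: (A₁..A₂)·(A₃..A₄) → 1500+48960+10·30·34 = 60660; k=3: (A₁..A₃)·(A₄..A₄) → 9600+0+10·48·34 = 25920.
Best split is after A₁, i.e. k = 1.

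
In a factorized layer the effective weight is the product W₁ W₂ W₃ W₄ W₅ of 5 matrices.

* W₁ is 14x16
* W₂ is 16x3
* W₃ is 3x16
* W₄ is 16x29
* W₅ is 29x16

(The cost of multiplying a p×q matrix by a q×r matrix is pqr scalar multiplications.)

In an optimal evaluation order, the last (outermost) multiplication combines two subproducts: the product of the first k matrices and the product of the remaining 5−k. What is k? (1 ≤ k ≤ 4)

2

Adjacent pairs: W₁W₂ = 14·16·3 = 672; W₂W₃ = 16·3·16 = 768; W₃W₄ = 3·16·29 = 1392; W₄W₅ = 16·29·16 = 7424.
Length 3: W₁..W₃: k=1: 0+768+14·16·16=4352; k=2: 672+0+14·3·16=1344 → min 1344 | W₂..W₄: k=2: 0+1392+16·3·29=2784; k=3: 768+0+16·16·29=8192 → min 2784 | W₃..W₅: k=3: 0+7424+3·16·16=8192; k=4: 1392+0+3·29·16=2784 → min 2784.
Length 4: W₁..W₄: k=1: 0+2784+14·16·29=9280; k=2: 672+1392+14·3·29=3282; k=3: 1344+0+14·16·29=7840 → min 3282 | W₂..W₅: k=2: 0+2784+16·3·16=3552; k=3: 768+7424+16·16·16=12288; k=4: 2784+0+16·29·16=10208 → min 3552.
Top-level splits: k=1: (W₁..W₁)·(W₂..W₅) → 0+3552+14·16·16 = 7136; k=2: (W₁..W₂)·(W₃..W₅) → 672+2784+14·3·16 = 4128; k=3: (W₁..W₃)·(W₄..W₅) → 1344+7424+14·16·16 = 12352; k=4: (W₁..W₄)·(W₅..W₅) → 3282+0+14·29·16 = 9778.
Best split is after W₂, i.e. k = 2.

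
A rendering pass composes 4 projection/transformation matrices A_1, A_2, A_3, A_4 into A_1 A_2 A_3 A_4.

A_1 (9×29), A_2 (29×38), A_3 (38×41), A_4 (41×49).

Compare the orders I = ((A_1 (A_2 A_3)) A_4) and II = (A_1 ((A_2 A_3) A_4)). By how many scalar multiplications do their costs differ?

42268

Order I = ((A_1 (A_2 A_3)) A_4): (A_2 A_3): 29×38 by 38×41 → 29×41, cost 29·38·41 = 45182; (A_1 (A_2 A_3)): 9×29 by 29×41 → 9×41, cost 9·29·41 = 10701; cumulative 55883; ((A_1 (A_2 A_3)) A_4): 9×41 by 41×49 → 9×49, cost 9·41·49 = 18081; cumulative 73964. Total 73964.
Order II = (A_1 ((A_2 A_3) A_4)): (A_2 A_3): 29×38 by 38×41 → 29×41, cost 29·38·41 = 45182; ((A_2 A_3) A_4): 29×41 by 41×49 → 29×49, cost 29·41·49 = 58261; cumulative 103443; (A_1 ((A_2 A_3) A_4)): 9×29 by 29×49 → 9×49, cost 9·29·49 = 12789; cumulative 116232. Total 116232.
Difference: |73964 − 116232| = 42268.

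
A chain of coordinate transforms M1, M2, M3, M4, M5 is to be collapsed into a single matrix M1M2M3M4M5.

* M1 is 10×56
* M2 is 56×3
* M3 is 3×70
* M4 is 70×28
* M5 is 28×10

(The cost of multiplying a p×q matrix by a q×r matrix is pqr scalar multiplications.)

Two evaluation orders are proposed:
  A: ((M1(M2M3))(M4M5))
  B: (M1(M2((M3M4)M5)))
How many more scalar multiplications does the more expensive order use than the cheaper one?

63560

Order A = ((M1(M2M3))(M4M5)): (M2M3): 56×3 by 3×70 → 56×70, cost 56·3·70 = 11760; (M1(M2M3)): 10×56 by 56×70 → 10×70, cost 10·56·70 = 39200; cumulative 50960; (M4M5): 70×28 by 28×10 → 70×10, cost 70·28·10 = 19600; ((M1(M2M3))(M4M5)): 10×70 by 70×10 → 10×10, cost 10·70·10 = 7000; cumulative 77560. Total 77560.
Order B = (M1(M2((M3M4)M5))): (M3M4): 3×70 by 70×28 → 3×28, cost 3·70·28 = 5880; ((M3M4)M5): 3×28 by 28×10 → 3×10, cost 3·28·10 = 840; cumulative 6720; (M2((M3M4)M5)): 56×3 by 3×10 → 56×10, cost 56·3·10 = 1680; cumulative 8400; (M1(M2((M3M4)M5))): 10×56 by 56×10 → 10×10, cost 10·56·10 = 5600; cumulative 14000. Total 14000.
Difference: |77560 − 14000| = 63560.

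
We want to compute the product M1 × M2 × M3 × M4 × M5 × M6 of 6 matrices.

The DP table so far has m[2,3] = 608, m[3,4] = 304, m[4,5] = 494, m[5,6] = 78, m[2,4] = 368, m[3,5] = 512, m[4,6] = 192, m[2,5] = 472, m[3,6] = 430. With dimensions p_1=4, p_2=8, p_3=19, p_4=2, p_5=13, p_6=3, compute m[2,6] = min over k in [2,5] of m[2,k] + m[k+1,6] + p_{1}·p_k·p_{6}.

470

m[2,6] = min over k∈[2,5] of m[2,k]+m[k+1,6]+p_{1}·p_k·p_{6}.
k=2: 0 + 430 + 4·8·3 = 526; k=3: 608 + 192 + 4·19·3 = 1028; k=4: 368 + 78 + 4·2·3 = 470; k=5: 472 + 0 + 4·13·3 = 628.
Minimum: 470 at k=4.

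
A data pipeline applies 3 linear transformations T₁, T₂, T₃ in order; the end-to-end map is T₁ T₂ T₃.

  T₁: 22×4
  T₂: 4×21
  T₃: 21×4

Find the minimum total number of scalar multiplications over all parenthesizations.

Order (T₁ (T₂ T₃)): (T₂ T₃): 4×21 by 21×4 → 4×4, cost 4·21·4 = 336; (T₁ (T₂ T₃)): 22×4 by 4×4 → 22×4, cost 22·4·4 = 352; cumulative 688. Total 688.
Order ((T₁ T₂) T₃): (T₁ T₂): 22×4 by 4×21 → 22×21, cost 22·4·21 = 1848; ((T₁ T₂) T₃): 22×21 by 21×4 → 22×4, cost 22·21·4 = 1848; cumulative 3696. Total 3696.
Minimum: 688.

688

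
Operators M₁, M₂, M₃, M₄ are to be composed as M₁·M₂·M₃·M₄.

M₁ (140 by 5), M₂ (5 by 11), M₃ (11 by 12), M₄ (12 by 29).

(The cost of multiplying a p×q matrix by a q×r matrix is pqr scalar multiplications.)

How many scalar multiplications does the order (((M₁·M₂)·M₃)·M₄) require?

74900

(M₁·M₂): 140×5 by 5×11 → 140×11, cost 140·5·11 = 7700
((M₁·M₂)·M₃): 140×11 by 11×12 → 140×12, cost 140·11·12 = 18480; cumulative 26180
(((M₁·M₂)·M₃)·M₄): 140×12 by 12×29 → 140×29, cost 140·12·29 = 48720; cumulative 74900
Total: 74900 scalar multiplications.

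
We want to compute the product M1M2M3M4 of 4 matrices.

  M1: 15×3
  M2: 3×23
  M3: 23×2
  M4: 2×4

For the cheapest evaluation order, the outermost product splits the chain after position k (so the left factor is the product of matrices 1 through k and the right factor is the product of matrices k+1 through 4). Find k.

1

Adjacent pairs: M1M2 = 15·3·23 = 1035; M2M3 = 3·23·2 = 138; M3M4 = 23·2·4 = 184.
Length 3: M1..M3: k=1: 0+138+15·3·2=228; k=2: 1035+0+15·23·2=1725 → min 228 | M2..M4: k=2: 0+184+3·23·4=460; k=3: 138+0+3·2·4=162 → min 162.
Top-level splits: k=1: (M1..M1)·(M2..M4) → 0+162+15·3·4 = 342; k=2: (M1..M2)·(M3..M4) → 1035+184+15·23·4 = 2599; k=3: (M1..M3)·(M4..M4) → 228+0+15·2·4 = 348.
Best split is after M1, i.e. k = 1.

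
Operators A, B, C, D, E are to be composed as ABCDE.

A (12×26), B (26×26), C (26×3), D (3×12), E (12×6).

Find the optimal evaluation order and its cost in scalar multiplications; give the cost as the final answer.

3396

Adjacent pairs: AB = 12·26·26 = 8112; BC = 26·26·3 = 2028; CD = 26·3·12 = 936; DE = 3·12·6 = 216.
Length 3: A..C: k=1: 0+2028+12·26·3=2964; k=2: 8112+0+12·26·3=9048 → min 2964 | B..D: k=2: 0+936+26·26·12=9048; k=3: 2028+0+26·3·12=2964 → min 2964 | C..E: k=3: 0+216+26·3·6=684; k=4: 936+0+26·12·6=2808 → min 684.
Length 4: A..D: k=1: 0+2964+12·26·12=6708; k=2: 8112+936+12·26·12=12792; k=3: 2964+0+12·3·12=3396 → min 3396 | B..E: k=2: 0+684+26·26·6=4740; k=3: 2028+216+26·3·6=2712; k=4: 2964+0+26·12·6=4836 → min 2712.
Length 5: A..E: k=1: 0+2712+12·26·6=4584; k=2: 8112+684+12·26·6=10668; k=3: 2964+216+12·3·6=3396; k=4: 3396+0+12·12·6=4260 → min 3396.
Optimal parenthesization: ((A(BC))(DE)) with cost 3396.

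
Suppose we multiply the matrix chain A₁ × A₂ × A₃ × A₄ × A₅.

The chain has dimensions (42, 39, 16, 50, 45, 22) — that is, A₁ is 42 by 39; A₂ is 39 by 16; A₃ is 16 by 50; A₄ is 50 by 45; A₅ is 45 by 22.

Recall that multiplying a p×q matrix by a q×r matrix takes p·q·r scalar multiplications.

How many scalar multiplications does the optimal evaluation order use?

92832

Adjacent pairs: A₁A₂ = 42·39·16 = 26208; A₂A₃ = 39·16·50 = 31200; A₃A₄ = 16·50·45 = 36000; A₄A₅ = 50·45·22 = 49500.
Length 3: A₁..A₃: k=1: 0+31200+42·39·50=113100; k=2: 26208+0+42·16·50=59808 → min 59808 | A₂..A₄: k=2: 0+36000+39·16·45=64080; k=3: 31200+0+39·50·45=118950 → min 64080 | A₃..A₅: k=3: 0+49500+16·50·22=67100; k=4: 36000+0+16·45·22=51840 → min 51840.
Length 4: A₁..A₄: k=1: 0+64080+42·39·45=137790; k=2: 26208+36000+42·16·45=92448; k=3: 59808+0+42·50·45=154308 → min 92448 | A₂..A₅: k=2: 0+51840+39·16·22=65568; k=3: 31200+49500+39·50·22=123600; k=4: 64080+0+39·45·22=102690 → min 65568.
Length 5: A₁..A₅: k=1: 0+65568+42·39·22=101604; k=2: 26208+51840+42·16·22=92832; k=3: 59808+49500+42·50·22=155508; k=4: 92448+0+42·45·22=134028 → min 92832.
Optimal order: ((A₁ × A₂) × ((A₃ × A₄) × A₅)) with cost 92832.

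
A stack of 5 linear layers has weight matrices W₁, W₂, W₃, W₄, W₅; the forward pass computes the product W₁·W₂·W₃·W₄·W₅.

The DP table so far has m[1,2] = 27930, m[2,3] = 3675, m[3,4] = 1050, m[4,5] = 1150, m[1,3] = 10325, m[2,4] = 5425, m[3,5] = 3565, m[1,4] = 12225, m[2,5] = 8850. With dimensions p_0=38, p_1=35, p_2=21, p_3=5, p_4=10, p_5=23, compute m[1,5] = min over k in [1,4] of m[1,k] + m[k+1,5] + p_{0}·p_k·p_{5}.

15845

m[1,5] = min over k∈[1,4] of m[1,k]+m[k+1,5]+p_{0}·p_k·p_{5}.
k=1: 0 + 8850 + 38·35·23 = 39440; k=2: 27930 + 3565 + 38·21·23 = 49849; k=3: 10325 + 1150 + 38·5·23 = 15845; k=4: 12225 + 0 + 38·10·23 = 20965.
Minimum: 15845 at k=3.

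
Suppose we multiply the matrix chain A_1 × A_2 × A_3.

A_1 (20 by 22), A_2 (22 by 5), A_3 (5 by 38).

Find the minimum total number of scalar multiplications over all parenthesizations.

Order (A_1 × (A_2 × A_3)): (A_2 × A_3): 22×5 by 5×38 → 22×38, cost 22·5·38 = 4180; (A_1 × (A_2 × A_3)): 20×22 by 22×38 → 20×38, cost 20·22·38 = 16720; cumulative 20900. Total 20900.
Order ((A_1 × A_2) × A_3): (A_1 × A_2): 20×22 by 22×5 → 20×5, cost 20·22·5 = 2200; ((A_1 × A_2) × A_3): 20×5 by 5×38 → 20×38, cost 20·5·38 = 3800; cumulative 6000. Total 6000.
Minimum: 6000.

6000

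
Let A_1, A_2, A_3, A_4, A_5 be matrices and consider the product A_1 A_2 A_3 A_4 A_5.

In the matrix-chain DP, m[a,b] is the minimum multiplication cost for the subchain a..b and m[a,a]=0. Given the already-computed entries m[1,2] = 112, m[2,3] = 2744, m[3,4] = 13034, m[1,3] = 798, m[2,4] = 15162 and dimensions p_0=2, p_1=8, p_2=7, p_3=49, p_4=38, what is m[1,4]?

4522

m[1,4] = min over k∈[1,3] of m[1,k]+m[k+1,4]+p_{0}·p_k·p_{4}.
k=1: 0 + 15162 + 2·8·38 = 15770; k=2: 112 + 13034 + 2·7·38 = 13678; k=3: 798 + 0 + 2·49·38 = 4522.
Minimum: 4522 at k=3.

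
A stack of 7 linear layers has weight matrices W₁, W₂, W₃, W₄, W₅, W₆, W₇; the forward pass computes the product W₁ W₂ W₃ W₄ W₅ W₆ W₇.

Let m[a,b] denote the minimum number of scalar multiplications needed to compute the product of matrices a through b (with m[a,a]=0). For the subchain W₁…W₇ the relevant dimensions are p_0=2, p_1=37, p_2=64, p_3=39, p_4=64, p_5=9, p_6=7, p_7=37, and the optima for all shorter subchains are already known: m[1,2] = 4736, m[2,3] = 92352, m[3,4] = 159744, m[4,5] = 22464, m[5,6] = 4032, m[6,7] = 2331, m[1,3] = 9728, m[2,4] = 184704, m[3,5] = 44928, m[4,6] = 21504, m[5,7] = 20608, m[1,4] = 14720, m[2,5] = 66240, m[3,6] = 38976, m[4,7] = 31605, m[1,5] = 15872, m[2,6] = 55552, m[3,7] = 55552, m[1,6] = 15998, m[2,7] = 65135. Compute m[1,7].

m[1,7] = min over k∈[1,6] of m[1,k]+m[k+1,7]+p_{0}·p_k·p_{7}.
k=1: 0 + 65135 + 2·37·37 = 67873; k=2: 4736 + 55552 + 2·64·37 = 65024; k=3: 9728 + 31605 + 2·39·37 = 44219; k=4: 14720 + 20608 + 2·64·37 = 40064; k=5: 15872 + 2331 + 2·9·37 = 18869; k=6: 15998 + 0 + 2·7·37 = 16516.
Minimum: 16516 at k=6.

16516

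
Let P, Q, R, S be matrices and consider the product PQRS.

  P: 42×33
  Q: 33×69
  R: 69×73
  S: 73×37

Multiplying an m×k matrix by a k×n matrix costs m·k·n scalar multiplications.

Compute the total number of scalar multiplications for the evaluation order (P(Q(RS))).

321900

(RS): 69×73 by 73×37 → 69×37, cost 69·73·37 = 186369
(Q(RS)): 33×69 by 69×37 → 33×37, cost 33·69·37 = 84249; cumulative 270618
(P(Q(RS))): 42×33 by 33×37 → 42×37, cost 42·33·37 = 51282; cumulative 321900
Total: 321900 scalar multiplications.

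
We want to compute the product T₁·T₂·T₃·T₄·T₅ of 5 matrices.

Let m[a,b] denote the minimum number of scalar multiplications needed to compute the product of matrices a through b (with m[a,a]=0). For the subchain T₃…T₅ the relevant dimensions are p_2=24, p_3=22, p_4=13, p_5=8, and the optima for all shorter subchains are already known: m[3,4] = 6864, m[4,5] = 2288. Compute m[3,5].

m[3,5] = min over k∈[3,4] of m[3,k]+m[k+1,5]+p_{2}·p_k·p_{5}.
k=3: 0 + 2288 + 24·22·8 = 6512; k=4: 6864 + 0 + 24·13·8 = 9360.
Minimum: 6512 at k=3.

6512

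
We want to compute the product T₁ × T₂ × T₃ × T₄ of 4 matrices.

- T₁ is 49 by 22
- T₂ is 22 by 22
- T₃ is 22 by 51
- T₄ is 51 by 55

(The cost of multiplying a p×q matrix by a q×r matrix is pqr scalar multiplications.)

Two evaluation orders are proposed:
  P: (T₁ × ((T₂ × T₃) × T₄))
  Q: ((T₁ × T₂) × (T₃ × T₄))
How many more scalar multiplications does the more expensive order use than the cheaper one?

Order P = (T₁ × ((T₂ × T₃) × T₄)): (T₂ × T₃): 22×22 by 22×51 → 22×51, cost 22·22·51 = 24684; ((T₂ × T₃) × T₄): 22×51 by 51×55 → 22×55, cost 22·51·55 = 61710; cumulative 86394; (T₁ × ((T₂ × T₃) × T₄)): 49×22 by 22×55 → 49×55, cost 49·22·55 = 59290; cumulative 145684. Total 145684.
Order Q = ((T₁ × T₂) × (T₃ × T₄)): (T₁ × T₂): 49×22 by 22×22 → 49×22, cost 49·22·22 = 23716; (T₃ × T₄): 22×51 by 51×55 → 22×55, cost 22·51·55 = 61710; ((T₁ × T₂) × (T₃ × T₄)): 49×22 by 22×55 → 49×55, cost 49·22·55 = 59290; cumulative 144716. Total 144716.
Difference: |145684 − 144716| = 968.

968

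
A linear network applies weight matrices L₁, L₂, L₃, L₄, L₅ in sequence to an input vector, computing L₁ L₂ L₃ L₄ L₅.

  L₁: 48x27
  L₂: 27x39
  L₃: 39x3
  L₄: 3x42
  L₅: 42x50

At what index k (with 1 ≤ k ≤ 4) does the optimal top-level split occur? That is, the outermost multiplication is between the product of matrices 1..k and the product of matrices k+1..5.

Adjacent pairs: L₁L₂ = 48·27·39 = 50544; L₂L₃ = 27·39·3 = 3159; L₃L₄ = 39·3·42 = 4914; L₄L₅ = 3·42·50 = 6300.
Length 3: L₁..L₃: k=1: 0+3159+48·27·3=7047; k=2: 50544+0+48·39·3=56160 → min 7047 | L₂..L₄: k=2: 0+4914+27·39·42=49140; k=3: 3159+0+27·3·42=6561 → min 6561 | L₃..L₅: k=3: 0+6300+39·3·50=12150; k=4: 4914+0+39·42·50=86814 → min 12150.
Length 4: L₁..L₄: k=1: 0+6561+48·27·42=60993; k=2: 50544+4914+48·39·42=134082; k=3: 7047+0+48·3·42=13095 → min 13095 | L₂..L₅: k=2: 0+12150+27·39·50=64800; k=3: 3159+6300+27·3·50=13509; k=4: 6561+0+27·42·50=63261 → min 13509.
Top-level splits: k=1: (L₁..L₁)·(L₂..L₅) → 0+13509+48·27·50 = 78309; k=2: (L₁..L₂)·(L₃..L₅) → 50544+12150+48·39·50 = 156294; k=3: (L₁..L₃)·(L₄..L₅) → 7047+6300+48·3·50 = 20547; k=4: (L₁..L₄)·(L₅..L₅) → 13095+0+48·42·50 = 113895.
Best split is after L₃, i.e. k = 3.

3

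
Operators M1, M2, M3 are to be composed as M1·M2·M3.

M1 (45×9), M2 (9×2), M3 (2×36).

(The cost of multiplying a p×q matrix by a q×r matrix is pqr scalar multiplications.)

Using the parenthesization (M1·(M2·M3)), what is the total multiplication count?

(M2·M3): 9×2 by 2×36 → 9×36, cost 9·2·36 = 648
(M1·(M2·M3)): 45×9 by 9×36 → 45×36, cost 45·9·36 = 14580; cumulative 15228
Total: 15228 scalar multiplications.

15228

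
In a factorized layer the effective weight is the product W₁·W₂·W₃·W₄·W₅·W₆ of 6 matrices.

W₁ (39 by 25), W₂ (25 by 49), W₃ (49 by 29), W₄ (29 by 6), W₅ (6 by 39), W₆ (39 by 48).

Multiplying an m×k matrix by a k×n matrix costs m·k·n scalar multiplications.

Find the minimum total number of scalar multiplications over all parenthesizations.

44190

Adjacent pairs: W₁W₂ = 39·25·49 = 47775; W₂W₃ = 25·49·29 = 35525; W₃W₄ = 49·29·6 = 8526; W₄W₅ = 29·6·39 = 6786; W₅W₆ = 6·39·48 = 11232.
Length 3: W₁..W₃: k=1: 0+35525+39·25·29=63800; k=2: 47775+0+39·49·29=103194 → min 63800 | W₂..W₄: k=2: 0+8526+25·49·6=15876; k=3: 35525+0+25·29·6=39875 → min 15876 | W₃..W₅: k=3: 0+6786+49·29·39=62205; k=4: 8526+0+49·6·39=19992 → min 19992 | W₄..W₆: k=4: 0+11232+29·6·48=19584; k=5: 6786+0+29·39·48=61074 → min 19584.
Length 4: W₁..W₄: k=1: 0+15876+39·25·6=21726; k=2: 47775+8526+39·49·6=67767; k=3: 63800+0+39·29·6=70586 → min 21726 | W₂..W₅: k=2: 0+19992+25·49·39=67767; k=3: 35525+6786+25·29·39=70586; k=4: 15876+0+25·6·39=21726 → min 21726 | W₃..W₆: k=3: 0+19584+49·29·48=87792; k=4: 8526+11232+49·6·48=33870; k=5: 19992+0+49·39·48=111720 → min 33870.
Length 5: W₁..W₅: k=1: 0+21726+39·25·39=59751; k=2: 47775+19992+39·49·39=142296; k=3: 63800+6786+39·29·39=114695; k=4: 21726+0+39·6·39=30852 → min 30852 | W₂..W₆: k=2: 0+33870+25·49·48=92670; k=3: 35525+19584+25·29·48=89909; k=4: 15876+11232+25·6·48=34308; k=5: 21726+0+25·39·48=68526 → min 34308.
Length 6: W₁..W₆: k=1: 0+34308+39·25·48=81108; k=2: 47775+33870+39·49·48=173373; k=3: 63800+19584+39·29·48=137672; k=4: 21726+11232+39·6·48=44190; k=5: 30852+0+39·39·48=103860 → min 44190.
Optimal order: ((W₁·(W₂·(W₃·W₄)))·(W₅·W₆)) with cost 44190.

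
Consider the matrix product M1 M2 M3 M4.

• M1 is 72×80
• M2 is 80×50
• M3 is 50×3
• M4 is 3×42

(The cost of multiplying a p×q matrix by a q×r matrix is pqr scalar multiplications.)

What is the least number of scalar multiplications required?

Adjacent pairs: M1M2 = 72·80·50 = 288000; M2M3 = 80·50·3 = 12000; M3M4 = 50·3·42 = 6300.
Length 3: M1..M3: k=1: 0+12000+72·80·3=29280; k=2: 288000+0+72·50·3=298800 → min 29280 | M2..M4: k=2: 0+6300+80·50·42=174300; k=3: 12000+0+80·3·42=22080 → min 22080.
Length 4: M1..M4: k=1: 0+22080+72·80·42=264000; k=2: 288000+6300+72·50·42=445500; k=3: 29280+0+72·3·42=38352 → min 38352.
Optimal order: ((M1 (M2 M3)) M4) with cost 38352.

38352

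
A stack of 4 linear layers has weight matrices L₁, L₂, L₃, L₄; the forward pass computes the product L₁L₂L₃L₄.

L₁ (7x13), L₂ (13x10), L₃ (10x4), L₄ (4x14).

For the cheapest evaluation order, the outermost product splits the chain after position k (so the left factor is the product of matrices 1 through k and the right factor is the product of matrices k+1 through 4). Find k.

3

Adjacent pairs: L₁L₂ = 7·13·10 = 910; L₂L₃ = 13·10·4 = 520; L₃L₄ = 10·4·14 = 560.
Length 3: L₁..L₃: k=1: 0+520+7·13·4=884; k=2: 910+0+7·10·4=1190 → min 884 | L₂..L₄: k=2: 0+560+13·10·14=2380; k=3: 520+0+13·4·14=1248 → min 1248.
Top-level splits: k=1: (L₁..L₁)·(L₂..L₄) → 0+1248+7·13·14 = 2522; k=2: (L₁..L₂)·(L₃..L₄) → 910+560+7·10·14 = 2450; k=3: (L₁..L₃)·(L₄..L₄) → 884+0+7·4·14 = 1276.
Best split is after L₃, i.e. k = 3.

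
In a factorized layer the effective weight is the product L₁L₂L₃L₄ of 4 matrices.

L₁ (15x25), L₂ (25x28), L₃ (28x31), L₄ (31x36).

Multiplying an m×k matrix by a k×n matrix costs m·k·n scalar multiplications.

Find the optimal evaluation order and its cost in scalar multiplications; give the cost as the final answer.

40260

Adjacent pairs: L₁L₂ = 15·25·28 = 10500; L₂L₃ = 25·28·31 = 21700; L₃L₄ = 28·31·36 = 31248.
Length 3: L₁..L₃: k=1: 0+21700+15·25·31=33325; k=2: 10500+0+15·28·31=23520 → min 23520 | L₂..L₄: k=2: 0+31248+25·28·36=56448; k=3: 21700+0+25·31·36=49600 → min 49600.
Length 4: L₁..L₄: k=1: 0+49600+15·25·36=63100; k=2: 10500+31248+15·28·36=56868; k=3: 23520+0+15·31·36=40260 → min 40260.
Optimal parenthesization: (((L₁L₂)L₃)L₄) with cost 40260.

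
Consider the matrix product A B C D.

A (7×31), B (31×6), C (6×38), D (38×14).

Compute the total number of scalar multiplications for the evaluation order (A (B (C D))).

8834

(C D): 6×38 by 38×14 → 6×14, cost 6·38·14 = 3192
(B (C D)): 31×6 by 6×14 → 31×14, cost 31·6·14 = 2604; cumulative 5796
(A (B (C D))): 7×31 by 31×14 → 7×14, cost 7·31·14 = 3038; cumulative 8834
Total: 8834 scalar multiplications.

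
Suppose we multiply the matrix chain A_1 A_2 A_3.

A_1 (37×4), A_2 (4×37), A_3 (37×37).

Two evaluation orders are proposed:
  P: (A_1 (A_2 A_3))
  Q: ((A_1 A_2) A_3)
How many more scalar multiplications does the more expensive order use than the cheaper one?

45177

Order P = (A_1 (A_2 A_3)): (A_2 A_3): 4×37 by 37×37 → 4×37, cost 4·37·37 = 5476; (A_1 (A_2 A_3)): 37×4 by 4×37 → 37×37, cost 37·4·37 = 5476; cumulative 10952. Total 10952.
Order Q = ((A_1 A_2) A_3): (A_1 A_2): 37×4 by 4×37 → 37×37, cost 37·4·37 = 5476; ((A_1 A_2) A_3): 37×37 by 37×37 → 37×37, cost 37·37·37 = 50653; cumulative 56129. Total 56129.
Difference: |10952 − 56129| = 45177.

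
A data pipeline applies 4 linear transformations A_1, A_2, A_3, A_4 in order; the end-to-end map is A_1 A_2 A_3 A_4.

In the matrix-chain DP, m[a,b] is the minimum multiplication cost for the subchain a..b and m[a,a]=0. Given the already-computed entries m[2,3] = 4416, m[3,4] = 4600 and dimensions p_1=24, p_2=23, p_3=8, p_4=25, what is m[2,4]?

m[2,4] = min over k∈[2,3] of m[2,k]+m[k+1,4]+p_{1}·p_k·p_{4}.
k=2: 0 + 4600 + 24·23·25 = 18400; k=3: 4416 + 0 + 24·8·25 = 9216.
Minimum: 9216 at k=3.

9216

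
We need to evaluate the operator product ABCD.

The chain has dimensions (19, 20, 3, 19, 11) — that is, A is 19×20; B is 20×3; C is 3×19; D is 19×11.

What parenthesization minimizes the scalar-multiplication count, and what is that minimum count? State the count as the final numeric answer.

Adjacent pairs: AB = 19·20·3 = 1140; BC = 20·3·19 = 1140; CD = 3·19·11 = 627.
Length 3: A..C: k=1: 0+1140+19·20·19=8360; k=2: 1140+0+19·3·19=2223 → min 2223 | B..D: k=2: 0+627+20·3·11=1287; k=3: 1140+0+20·19·11=5320 → min 1287.
Length 4: A..D: k=1: 0+1287+19·20·11=5467; k=2: 1140+627+19·3·11=2394; k=3: 2223+0+19·19·11=6194 → min 2394.
Optimal parenthesization: ((AB)(CD)) with cost 2394.

2394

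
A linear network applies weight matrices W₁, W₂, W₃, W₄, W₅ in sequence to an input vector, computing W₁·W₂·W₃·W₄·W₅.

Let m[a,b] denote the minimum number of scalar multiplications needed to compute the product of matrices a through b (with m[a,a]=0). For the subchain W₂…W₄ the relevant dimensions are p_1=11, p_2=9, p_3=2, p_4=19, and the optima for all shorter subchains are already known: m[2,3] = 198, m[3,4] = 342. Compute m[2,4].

616

m[2,4] = min over k∈[2,3] of m[2,k]+m[k+1,4]+p_{1}·p_k·p_{4}.
k=2: 0 + 342 + 11·9·19 = 2223; k=3: 198 + 0 + 11·2·19 = 616.
Minimum: 616 at k=3.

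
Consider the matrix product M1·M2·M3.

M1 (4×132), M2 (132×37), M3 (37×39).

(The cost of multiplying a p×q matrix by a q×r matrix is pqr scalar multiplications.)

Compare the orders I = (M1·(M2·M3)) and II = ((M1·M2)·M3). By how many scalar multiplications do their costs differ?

185760

Order I = (M1·(M2·M3)): (M2·M3): 132×37 by 37×39 → 132×39, cost 132·37·39 = 190476; (M1·(M2·M3)): 4×132 by 132×39 → 4×39, cost 4·132·39 = 20592; cumulative 211068. Total 211068.
Order II = ((M1·M2)·M3): (M1·M2): 4×132 by 132×37 → 4×37, cost 4·132·37 = 19536; ((M1·M2)·M3): 4×37 by 37×39 → 4×39, cost 4·37·39 = 5772; cumulative 25308. Total 25308.
Difference: |211068 − 25308| = 185760.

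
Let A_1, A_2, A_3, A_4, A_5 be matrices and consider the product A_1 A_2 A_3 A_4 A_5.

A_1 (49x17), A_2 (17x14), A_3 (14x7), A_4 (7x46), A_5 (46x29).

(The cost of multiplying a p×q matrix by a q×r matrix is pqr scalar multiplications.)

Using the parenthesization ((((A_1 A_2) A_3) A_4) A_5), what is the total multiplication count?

(A_1 A_2): 49×17 by 17×14 → 49×14, cost 49·17·14 = 11662
((A_1 A_2) A_3): 49×14 by 14×7 → 49×7, cost 49·14·7 = 4802; cumulative 16464
(((A_1 A_2) A_3) A_4): 49×7 by 7×46 → 49×46, cost 49·7·46 = 15778; cumulative 32242
((((A_1 A_2) A_3) A_4) A_5): 49×46 by 46×29 → 49×29, cost 49·46·29 = 65366; cumulative 97608
Total: 97608 scalar multiplications.

97608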